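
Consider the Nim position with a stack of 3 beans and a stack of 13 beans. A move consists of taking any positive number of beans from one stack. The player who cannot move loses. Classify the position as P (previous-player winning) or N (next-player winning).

Compute the nim-sum pairwise:
3 ⊕ 13 = 14
The nim-sum is 14 ≠ 0, so this is an N-position: the player to move can win.

N-position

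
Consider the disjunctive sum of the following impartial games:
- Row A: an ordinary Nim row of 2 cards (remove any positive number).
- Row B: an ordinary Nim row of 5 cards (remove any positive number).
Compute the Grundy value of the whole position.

7

Row A is a plain Nim row of size 2, so its Grundy value is 2.
Row B is a plain Nim row of size 5, so its Grundy value is 5.
By the Sprague-Grundy theorem, the Grundy value of a sum of independent games is the XOR of the component values.
Combined value = 2 XOR 5 = 7.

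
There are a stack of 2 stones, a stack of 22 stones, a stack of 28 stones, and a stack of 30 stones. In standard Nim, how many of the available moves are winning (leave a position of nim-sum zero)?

3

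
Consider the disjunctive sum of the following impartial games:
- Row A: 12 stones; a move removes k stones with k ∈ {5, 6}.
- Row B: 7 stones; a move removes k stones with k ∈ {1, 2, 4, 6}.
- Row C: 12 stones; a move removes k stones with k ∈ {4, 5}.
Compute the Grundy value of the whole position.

Grundy values for row A (subtraction set {5, 6}):
k:     0  1  2  3  4  5  6  7  8  9 10 11 12
g(k):  0  0  0  0  0  1  1  1  1  1  2  0  0
So g(12) = 0.
For row B, compute g(0), g(1), … with moves {1, 2, 4, 6}:
k:     0  1  2  3  4  5  6  7
g(k):  0  1  2  0  1  2  3  4
So g(7) = 4.
For row C, compute g(0), g(1), … with moves {4, 5}:
g(0) = mex{} = 0
g(1) = mex{} = 0
g(2) = mex{} = 0
g(3) = mex{} = 0
g(4) = mex{0} = 1
g(5) = mex{0} = 1
g(6) = mex{0} = 1
g(7) = mex{0} = 1
g(8) = mex{0,1} = 2
g(9) = mex{1} = 0
g(10) = mex{1} = 0
g(11) = mex{1} = 0
g(12) = mex{1,2} = 0
So g(12) = 0.
By the Sprague-Grundy theorem, the Grundy value of a sum of independent games is the XOR of the component values.
Combined value = 0 XOR 4 XOR 0 = 4.

4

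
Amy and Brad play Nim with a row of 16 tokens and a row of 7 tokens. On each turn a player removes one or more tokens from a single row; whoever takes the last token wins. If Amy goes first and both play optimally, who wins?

Amy wins

Compute the nim-sum pairwise:
16 ⊕ 7 = 23
The nim-sum is 23 ≠ 0, so this is an N-position: the player to move can win; Amy has a winning move.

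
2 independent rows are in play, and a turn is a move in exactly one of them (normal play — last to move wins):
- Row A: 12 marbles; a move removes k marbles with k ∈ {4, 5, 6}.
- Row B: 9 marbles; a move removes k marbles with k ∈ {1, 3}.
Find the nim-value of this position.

1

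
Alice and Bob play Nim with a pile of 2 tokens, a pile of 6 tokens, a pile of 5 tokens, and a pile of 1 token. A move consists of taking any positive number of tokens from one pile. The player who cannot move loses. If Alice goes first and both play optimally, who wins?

Bob wins

Bitwise XOR of the heap sizes:
  010  (2)
  110  (6)
  101  (5)
  001  (1)
  ---
  000  (0)
The nim-sum is 0, so this is a P-position: the player to move is in a losing position under optimal play; Alice is about to move from it and so loses — Bob wins.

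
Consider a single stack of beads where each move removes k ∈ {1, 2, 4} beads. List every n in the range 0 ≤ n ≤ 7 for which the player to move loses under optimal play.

0, 3, 6

Compute g(0), g(1), … for moves {1, 2, 4}:
g(0) = mex{} = 0
g(1) = mex{0} = 1
g(2) = mex{0,1} = 2
g(3) = mex{1,2} = 0
g(4) = mex{0,2} = 1
g(5) = mex{0,1} = 2
g(6) = mex{1,2} = 0
g(7) = mex{0,2} = 1
The P-positions (g = 0) in 0..7 are 0, 3, 6.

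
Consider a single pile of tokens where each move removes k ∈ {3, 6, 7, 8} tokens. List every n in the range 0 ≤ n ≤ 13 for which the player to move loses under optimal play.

0, 1, 2, 11, 12, 13

Compute g(0), g(1), … for moves {3, 6, 7, 8}:
k:     0  1  2  3  4  5  6  7  8  9 10 11 12 13
g(k):  0  0  0  1  1  1  2  2  2  3  3  0  0  0
The P-positions (g = 0) in 0..13 are 0, 1, 2, 11, 12, 13.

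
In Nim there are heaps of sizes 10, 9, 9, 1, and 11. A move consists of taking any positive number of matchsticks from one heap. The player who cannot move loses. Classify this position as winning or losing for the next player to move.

Compute the nim-sum pairwise:
10 ^ 9 = 3
3 ^ 9 = 10
10 ^ 1 = 11
11 ^ 11 = 0
The nim-sum is 0, so this is a P-position: the player to move is in a losing position under optimal play.

Losing position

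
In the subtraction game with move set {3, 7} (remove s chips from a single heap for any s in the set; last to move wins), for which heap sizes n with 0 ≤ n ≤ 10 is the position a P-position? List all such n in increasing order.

0, 1, 2, 6, 10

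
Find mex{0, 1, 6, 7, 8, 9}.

The values 0, 1 are all present; 2 is the first non-negative integer missing from the set.

2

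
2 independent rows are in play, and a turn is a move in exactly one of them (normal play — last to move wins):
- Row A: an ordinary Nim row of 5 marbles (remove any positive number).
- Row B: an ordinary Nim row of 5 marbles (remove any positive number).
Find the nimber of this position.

0

Row A is a plain Nim row of size 5, so its Grundy value is 5.
Row B is a plain Nim row of size 5, so its Grundy value is 5.
The value of a disjunctive sum is the nim-sum of the parts.
Combined value = 5 XOR 5 = 0.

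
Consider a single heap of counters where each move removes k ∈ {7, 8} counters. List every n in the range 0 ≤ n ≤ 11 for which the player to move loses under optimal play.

0, 1, 2, 3, 4, 5, 6

Compute g(0), g(1), … for moves {7, 8}:
k:     0  1  2  3  4  5  6  7  8  9 10 11
g(k):  0  0  0  0  0  0  0  1  1  1  1  1
The P-positions (g = 0) in 0..11 are 0, 1, 2, 3, 4, 5, 6.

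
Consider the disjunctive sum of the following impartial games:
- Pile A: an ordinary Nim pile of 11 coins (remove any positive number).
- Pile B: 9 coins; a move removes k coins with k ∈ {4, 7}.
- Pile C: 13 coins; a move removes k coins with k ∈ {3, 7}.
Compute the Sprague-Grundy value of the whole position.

Pile A is a plain Nim pile of size 11, so its Grundy value is 11.
Grundy values for pile B (subtraction set {4, 7}):
g(0) = mex{} = 0
g(1) = mex{} = 0
g(2) = mex{} = 0
g(3) = mex{} = 0
g(4) = mex{0} = 1
g(5) = mex{0} = 1
g(6) = mex{0} = 1
g(7) = mex{0} = 1
g(8) = mex{0,1} = 2
g(9) = mex{0,1} = 2
So g(9) = 2.
Build the Grundy sequence for pile C with g(k) = mex{g(k−s) : s ∈ {3, 7}, s ≤ k}:
k:     0  1  2  3  4  5  6  7  8  9 10 11 12 13
g(k):  0  0  0  1  1  1  0  2  2  1  0  0  0  1
So g(13) = 1.
The value of a disjunctive sum is the nim-sum of the parts.
Combined value = 11 XOR 2 XOR 1 = 8.

8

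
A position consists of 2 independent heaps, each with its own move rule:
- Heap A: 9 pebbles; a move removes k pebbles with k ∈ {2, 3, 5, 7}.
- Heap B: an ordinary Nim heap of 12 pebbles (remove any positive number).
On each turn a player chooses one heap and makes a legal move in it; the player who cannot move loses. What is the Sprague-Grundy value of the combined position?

12

Build the Grundy sequence for heap A with g(k) = mex{g(k−s) : s ∈ {2, 3, 5, 7}, s ≤ k}:
k:     0  1  2  3  4  5  6  7  8  9
g(k):  0  0  1  1  2  2  3  3  4  0
So g(9) = 0.
Heap B is a plain Nim heap of size 12, so its Grundy value is 12.
The value of a disjunctive sum is the nim-sum of the parts.
Combined value = 0 ⊕ 12 = 12.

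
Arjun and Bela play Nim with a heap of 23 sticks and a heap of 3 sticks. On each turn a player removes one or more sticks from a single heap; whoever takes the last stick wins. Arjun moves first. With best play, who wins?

Arjun wins

In binary:
  10111  (23)
  00011  (3)
  -----
  10100  (20)
The nim-sum is 20 ≠ 0, so this is an N-position: the player to move can win; Arjun has a winning move.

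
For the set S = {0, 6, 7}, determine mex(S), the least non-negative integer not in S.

1

0 is in the set but 1 is not, so the mex is 1.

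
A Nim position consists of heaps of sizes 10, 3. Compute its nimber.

Nim-sum: 10 ^ 3 = 9.

9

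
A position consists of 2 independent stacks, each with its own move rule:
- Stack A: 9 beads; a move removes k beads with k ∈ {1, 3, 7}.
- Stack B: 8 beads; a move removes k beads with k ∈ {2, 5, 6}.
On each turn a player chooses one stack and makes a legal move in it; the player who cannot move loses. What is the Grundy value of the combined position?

1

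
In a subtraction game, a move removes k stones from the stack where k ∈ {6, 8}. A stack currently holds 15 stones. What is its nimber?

0

Compute g(0), g(1), … for moves {6, 8}:
k:     0  1  2  3  4  5  6  7  8  9 10 11 12 13 14 15
g(k):  0  0  0  0  0  0  1  1  1  1  1  1  2  2  0  0
So g(15) = 0.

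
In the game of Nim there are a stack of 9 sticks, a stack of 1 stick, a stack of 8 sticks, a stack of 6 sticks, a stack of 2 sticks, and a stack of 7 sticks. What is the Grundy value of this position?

Nim-sum: 9 ^ 1 ^ 8 ^ 6 ^ 2 ^ 7 = 3.

3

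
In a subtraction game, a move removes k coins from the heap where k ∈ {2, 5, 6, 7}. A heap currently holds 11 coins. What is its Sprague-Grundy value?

3

Grundy values for subtraction set {2, 5, 6, 7}:
k:     0  1  2  3  4  5  6  7  8  9 10 11
g(k):  0  0  1  1  0  2  1  3  2  2  3  3
So g(11) = 3.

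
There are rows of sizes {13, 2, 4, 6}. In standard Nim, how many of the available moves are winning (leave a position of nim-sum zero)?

1

Compute the nim-sum pairwise:
13 XOR 2 = 15
15 XOR 4 = 11
11 XOR 6 = 13
The overall nim-sum is X = 13. A row of size p has a winning move iff p XOR X < p (reduce it to p XOR X).
  13: 13 XOR 13 = 0 < 13 — winning move (to 0).
  2: 2 XOR 13 = 15 ≥ 2 — no move.
  4: 4 XOR 13 = 9 ≥ 4 — no move.
  6: 6 XOR 13 = 11 ≥ 6 — no move.
That gives 1 winning move.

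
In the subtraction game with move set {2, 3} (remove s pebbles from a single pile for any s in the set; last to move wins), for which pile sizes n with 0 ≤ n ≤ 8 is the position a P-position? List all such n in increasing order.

Build the Grundy sequence with g(k) = mex{g(k−s) : s ∈ {2, 3}, s ≤ k}:
g(0) = mex{} = 0
g(1) = mex{} = 0
g(2) = mex{0} = 1
g(3) = mex{0} = 1
g(4) = mex{0,1} = 2
g(5) = mex{1} = 0
g(6) = mex{1,2} = 0
g(7) = mex{0,2} = 1
g(8) = mex{0} = 1
The P-positions (g = 0) in 0..8 are 0, 1, 5, 6.

0, 1, 5, 6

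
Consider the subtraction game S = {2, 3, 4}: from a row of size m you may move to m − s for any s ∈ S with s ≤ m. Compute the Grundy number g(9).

Grundy values for subtraction set {2, 3, 4}:
k:     0  1  2  3  4  5  6  7  8  9
g(k):  0  0  1  1  2  2  0  0  1  1
So g(9) = 1.

1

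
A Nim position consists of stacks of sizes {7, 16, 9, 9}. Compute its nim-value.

23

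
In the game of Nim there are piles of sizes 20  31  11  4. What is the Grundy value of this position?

4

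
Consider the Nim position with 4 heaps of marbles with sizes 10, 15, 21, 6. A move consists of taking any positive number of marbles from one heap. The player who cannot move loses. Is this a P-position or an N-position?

N-position

Nim-sum: 10 ^ 15 ^ 21 ^ 6 = 22.
The nim-sum is 22 ≠ 0, so this is an N-position: the player to move can win.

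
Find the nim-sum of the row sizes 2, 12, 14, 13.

13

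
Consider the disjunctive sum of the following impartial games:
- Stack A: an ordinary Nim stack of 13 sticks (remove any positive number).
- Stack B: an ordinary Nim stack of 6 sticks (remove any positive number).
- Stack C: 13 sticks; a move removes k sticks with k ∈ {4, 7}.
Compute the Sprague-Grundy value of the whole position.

11

Stack A is a plain Nim stack of size 13, so its Grundy value is 13.
Stack B is a plain Nim stack of size 6, so its Grundy value is 6.
Grundy values for stack C (subtraction set {4, 7}):
k:     0  1  2  3  4  5  6  7  8  9 10 11 12 13
g(k):  0  0  0  0  1  1  1  1  2  2  2  0  0  0
So g(13) = 0.
By the Sprague-Grundy theorem, the Grundy value of a sum of independent games is the XOR of the component values.
Combined value = 13 XOR 6 XOR 0 = 11.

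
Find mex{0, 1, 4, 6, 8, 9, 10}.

The values 0, 1 are all present; 2 is the first non-negative integer missing from the set.

2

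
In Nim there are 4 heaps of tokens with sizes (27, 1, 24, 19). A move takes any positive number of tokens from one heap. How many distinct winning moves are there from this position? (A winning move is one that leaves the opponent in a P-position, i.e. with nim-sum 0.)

3

Nim-sum: 27 XOR 1 XOR 24 XOR 19 = 17.
The overall nim-sum is X = 17. A heap of size p has a winning move iff p XOR X < p (reduce it to p XOR X).
  27: 27 XOR 17 = 10 < 27 — winning move (to 10).
  1: 1 XOR 17 = 16 ≥ 1 — no move.
  24: 24 XOR 17 = 9 < 24 — winning move (to 9).
  19: 19 XOR 17 = 2 < 19 — winning move (to 2).
That gives 3 winning moves.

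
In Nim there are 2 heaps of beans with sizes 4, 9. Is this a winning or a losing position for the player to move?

Compute the nim-sum pairwise:
4 ⊕ 9 = 13
The nim-sum is 13 ≠ 0, so this is an N-position: the player to move can win.

Winning position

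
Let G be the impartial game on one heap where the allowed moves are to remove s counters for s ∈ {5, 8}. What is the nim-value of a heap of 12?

2

Grundy values for subtraction set {5, 8}:
k:     0  1  2  3  4  5  6  7  8  9 10 11 12
g(k):  0  0  0  0  0  1  1  1  1  1  2  2  2
So g(12) = 2.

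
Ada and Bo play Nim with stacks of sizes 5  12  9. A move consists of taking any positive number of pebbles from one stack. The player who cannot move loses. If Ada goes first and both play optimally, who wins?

Bo wins

Bitwise XOR of the heap sizes:
  0101  (5)
  1100  (12)
  1001  (9)
  ----
  0000  (0)
The nim-sum is 0, so this is a P-position: the player to move is in a losing position under optimal play; Ada is about to move from it and so loses — Bo wins.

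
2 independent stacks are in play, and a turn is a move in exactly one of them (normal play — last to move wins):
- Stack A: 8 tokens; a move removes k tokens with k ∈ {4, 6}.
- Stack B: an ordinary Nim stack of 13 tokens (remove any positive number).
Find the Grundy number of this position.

15

For stack A, compute g(0), g(1), … with moves {4, 6}:
g(0) = mex{} = 0
g(1) = mex{} = 0
g(2) = mex{} = 0
g(3) = mex{} = 0
g(4) = mex{0} = 1
g(5) = mex{0} = 1
g(6) = mex{0} = 1
g(7) = mex{0} = 1
g(8) = mex{0,1} = 2
So g(8) = 2.
Stack B is a plain Nim stack of size 13, so its Grundy value is 13.
By the Sprague-Grundy theorem, the Grundy value of a sum of independent games is the XOR of the component values.
Combined value = 2 XOR 13 = 15.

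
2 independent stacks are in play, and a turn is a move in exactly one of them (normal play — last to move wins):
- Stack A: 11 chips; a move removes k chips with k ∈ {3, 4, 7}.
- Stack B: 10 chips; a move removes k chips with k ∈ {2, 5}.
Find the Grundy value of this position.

1

For stack A, compute g(0), g(1), … with moves {3, 4, 7}:
k:     0  1  2  3  4  5  6  7  8  9 10 11
g(k):  0  0  0  1  1  1  2  2  2  3  0  0
So g(11) = 0.
Grundy values for stack B (subtraction set {2, 5}):
g(0) = mex{} = 0
g(1) = mex{} = 0
g(2) = mex{0} = 1
g(3) = mex{0} = 1
g(4) = mex{1} = 0
g(5) = mex{0,1} = 2
g(6) = mex{0} = 1
g(7) = mex{1,2} = 0
g(8) = mex{1} = 0
g(9) = mex{0} = 1
g(10) = mex{0,2} = 1
So g(10) = 1.
The value of a disjunctive sum is the nim-sum of the parts.
Combined value = 0 XOR 1 = 1.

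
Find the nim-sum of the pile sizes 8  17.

25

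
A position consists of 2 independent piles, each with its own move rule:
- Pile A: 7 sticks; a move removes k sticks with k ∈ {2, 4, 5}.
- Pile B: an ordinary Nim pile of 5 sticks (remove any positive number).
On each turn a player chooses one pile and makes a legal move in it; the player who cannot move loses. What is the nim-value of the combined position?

5

Grundy values for pile A (subtraction set {2, 4, 5}):
k:     0  1  2  3  4  5  6  7
g(k):  0  0  1  1  2  2  3  0
So g(7) = 0.
Pile B is a plain Nim pile of size 5, so its Grundy value is 5.
The value of a disjunctive sum is the nim-sum of the parts.
Combined value = 0 ⊕ 5 = 5.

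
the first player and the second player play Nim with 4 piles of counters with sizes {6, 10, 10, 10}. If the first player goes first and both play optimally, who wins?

Compute the nim-sum pairwise:
6 ⊕ 10 = 12
12 ⊕ 10 = 6
6 ⊕ 10 = 12
The nim-sum is 12 ≠ 0, so this is an N-position: the player to move can win; the first player has a winning move.

the first player wins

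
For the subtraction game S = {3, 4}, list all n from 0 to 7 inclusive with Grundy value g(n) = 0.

0, 1, 2, 7

Grundy values for subtraction set {3, 4}:
k:     0  1  2  3  4  5  6  7
g(k):  0  0  0  1  1  1  2  0
The P-positions (g = 0) in 0..7 are 0, 1, 2, 7.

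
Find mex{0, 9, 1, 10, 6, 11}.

The values 0, 1 are all present; 2 is the first non-negative integer missing from the set.

2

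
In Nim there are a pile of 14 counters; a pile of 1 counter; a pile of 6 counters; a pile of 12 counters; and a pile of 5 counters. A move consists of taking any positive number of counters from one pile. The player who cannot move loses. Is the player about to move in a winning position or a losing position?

Losing position

Compute the nim-sum pairwise:
14 ⊕ 1 = 15
15 ⊕ 6 = 9
9 ⊕ 12 = 5
5 ⊕ 5 = 0
The nim-sum is 0, so this is a P-position: the player to move is in a losing position under optimal play.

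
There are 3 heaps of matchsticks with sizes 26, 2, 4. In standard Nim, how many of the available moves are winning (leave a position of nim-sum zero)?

Compute the nim-sum pairwise:
26 XOR 2 = 24
24 XOR 4 = 28
The overall nim-sum is X = 28. A heap of size p has a winning move iff p XOR X < p (reduce it to p XOR X).
  26: 26 XOR 28 = 6 < 26 — winning move (to 6).
  2: 2 XOR 28 = 30 ≥ 2 — no move.
  4: 4 XOR 28 = 24 ≥ 4 — no move.
That gives 1 winning move.

1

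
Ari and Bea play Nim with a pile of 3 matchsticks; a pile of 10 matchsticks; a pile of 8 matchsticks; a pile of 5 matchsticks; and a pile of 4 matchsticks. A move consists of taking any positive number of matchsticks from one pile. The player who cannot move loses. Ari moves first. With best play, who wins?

Write each in binary and XOR column by column:
  0011  (3)
  1010  (10)
  1000  (8)
  0101  (5)
  0100  (4)
  ----
  0000  (0)
The nim-sum is 0, so this is a P-position: the player to move is in a losing position under optimal play; Ari is about to move from it and so loses — Bea wins.

Bea wins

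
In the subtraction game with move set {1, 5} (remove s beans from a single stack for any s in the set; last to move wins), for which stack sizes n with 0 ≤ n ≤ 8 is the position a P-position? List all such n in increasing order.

Build the Grundy sequence with g(k) = mex{g(k−s) : s ∈ {1, 5}, s ≤ k}:
k:     0  1  2  3  4  5  6  7  8
g(k):  0  1  0  1  0  1  0  1  0
The P-positions (g = 0) in 0..8 are 0, 2, 4, 6, 8.

0, 2, 4, 6, 8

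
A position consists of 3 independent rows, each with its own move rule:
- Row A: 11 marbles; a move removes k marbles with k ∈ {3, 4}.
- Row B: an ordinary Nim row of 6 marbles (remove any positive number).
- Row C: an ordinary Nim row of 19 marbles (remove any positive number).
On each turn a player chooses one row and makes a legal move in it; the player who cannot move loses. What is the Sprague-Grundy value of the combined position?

20

Build the Grundy sequence for row A with g(k) = mex{g(k−s) : s ∈ {3, 4}, s ≤ k}:
k:     0  1  2  3  4  5  6  7  8  9 10 11
g(k):  0  0  0  1  1  1  2  0  0  0  1  1
So g(11) = 1.
Row B is a plain Nim row of size 6, so its Grundy value is 6.
Row C is a plain Nim row of size 19, so its Grundy value is 19.
By the Sprague-Grundy theorem, the Grundy value of a sum of independent games is the XOR of the component values.
Combined value = 1 XOR 6 XOR 19 = 20.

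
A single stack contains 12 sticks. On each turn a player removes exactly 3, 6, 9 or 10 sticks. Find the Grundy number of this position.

4

Build the Grundy sequence with g(k) = mex{g(k−s) : s ∈ {3, 6, 9, 10}, s ≤ k}:
k:     0  1  2  3  4  5  6  7  8  9 10 11 12
g(k):  0  0  0  1  1  1  2  2  2  3  3  3  4
So g(12) = 4.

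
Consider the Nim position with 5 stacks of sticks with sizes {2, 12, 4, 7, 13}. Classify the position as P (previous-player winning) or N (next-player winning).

Compute the nim-sum pairwise:
2 ⊕ 12 = 14
14 ⊕ 4 = 10
10 ⊕ 7 = 13
13 ⊕ 13 = 0
The nim-sum is 0, so this is a P-position: the player to move is in a losing position under optimal play.

P-position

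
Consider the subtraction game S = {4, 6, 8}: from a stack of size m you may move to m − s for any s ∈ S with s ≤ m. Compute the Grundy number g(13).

0

Build the Grundy sequence with g(k) = mex{g(k−s) : s ∈ {4, 6, 8}, s ≤ k}:
k:     0  1  2  3  4  5  6  7  8  9 10 11 12 13
g(k):  0  0  0  0  1  1  1  1  2  2  2  2  0  0
So g(13) = 0.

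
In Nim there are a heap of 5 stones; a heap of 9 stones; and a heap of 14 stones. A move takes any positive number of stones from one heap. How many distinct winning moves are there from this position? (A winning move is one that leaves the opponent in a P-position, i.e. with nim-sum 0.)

1

Nim-sum: 5 XOR 9 XOR 14 = 2.
The overall nim-sum is X = 2. A heap of size p has a winning move iff p XOR X < p (reduce it to p XOR X).
  5: 5 XOR 2 = 7 ≥ 5 — no move.
  9: 9 XOR 2 = 11 ≥ 9 — no move.
  14: 14 XOR 2 = 12 < 14 — winning move (to 12).
That gives 1 winning move.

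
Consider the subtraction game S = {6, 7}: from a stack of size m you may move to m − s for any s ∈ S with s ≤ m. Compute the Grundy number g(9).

1

Grundy values for subtraction set {6, 7}:
g(0) = mex{} = 0
g(1) = mex{} = 0
g(2) = mex{} = 0
g(3) = mex{} = 0
g(4) = mex{} = 0
g(5) = mex{} = 0
g(6) = mex{0} = 1
g(7) = mex{0} = 1
g(8) = mex{0} = 1
g(9) = mex{0} = 1
So g(9) = 1.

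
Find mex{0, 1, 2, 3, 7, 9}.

The values 0, 1, 2, 3 are all present; 4 is the first non-negative integer missing from the set.

4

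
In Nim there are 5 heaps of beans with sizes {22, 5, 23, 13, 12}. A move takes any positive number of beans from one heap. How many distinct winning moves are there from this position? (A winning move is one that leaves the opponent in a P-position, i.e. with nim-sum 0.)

5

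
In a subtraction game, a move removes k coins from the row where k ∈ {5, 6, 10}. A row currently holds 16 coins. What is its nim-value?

Grundy values for subtraction set {5, 6, 10}:
k:     0  1  2  3  4  5  6  7  8  9 10 11 12 13 14 15 16
g(k):  0  0  0  0  0  1  1  1  1  1  2  2  2  2  2  0  0
So g(16) = 0.

0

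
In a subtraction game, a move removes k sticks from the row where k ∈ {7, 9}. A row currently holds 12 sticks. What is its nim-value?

Compute g(0), g(1), … for moves {7, 9}:
k:     0  1  2  3  4  5  6  7  8  9 10 11 12
g(k):  0  0  0  0  0  0  0  1  1  1  1  1  1
So g(12) = 1.

1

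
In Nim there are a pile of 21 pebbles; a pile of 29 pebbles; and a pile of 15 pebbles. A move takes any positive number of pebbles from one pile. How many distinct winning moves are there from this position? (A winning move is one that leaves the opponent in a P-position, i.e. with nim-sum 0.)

3

Write each in binary and XOR column by column:
  10101  (21)
  11101  (29)
  01111  (15)
  -----
  00111  (7)
The overall nim-sum is X = 7. A pile of size p has a winning move iff p XOR X < p (reduce it to p XOR X).
  21: 21 XOR 7 = 18 < 21 — winning move (to 18).
  29: 29 XOR 7 = 26 < 29 — winning move (to 26).
  15: 15 XOR 7 = 8 < 15 — winning move (to 8).
That gives 3 winning moves.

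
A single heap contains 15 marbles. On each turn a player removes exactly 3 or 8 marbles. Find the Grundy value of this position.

Compute g(0), g(1), … for moves {3, 8}:
k:     0  1  2  3  4  5  6  7  8  9 10 11 12 13 14 15
g(k):  0  0  0  1  1  1  0  0  2  1  1  0  0  0  1  1
So g(15) = 1.

1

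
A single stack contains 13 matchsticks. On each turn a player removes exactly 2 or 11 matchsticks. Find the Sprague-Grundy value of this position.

0

Build the Grundy sequence with g(k) = mex{g(k−s) : s ∈ {2, 11}, s ≤ k}:
k:     0  1  2  3  4  5  6  7  8  9 10 11 12 13
g(k):  0  0  1  1  0  0  1  1  0  0  1  1  2  0
So g(13) = 0.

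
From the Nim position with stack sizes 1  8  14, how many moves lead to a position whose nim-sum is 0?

1

Compute the nim-sum pairwise:
1 ⊕ 8 = 9
9 ⊕ 14 = 7
The overall nim-sum is X = 7. A stack of size p has a winning move iff p XOR X < p (reduce it to p XOR X).
  1: 1 XOR 7 = 6 ≥ 1 — no move.
  8: 8 XOR 7 = 15 ≥ 8 — no move.
  14: 14 XOR 7 = 9 < 14 — winning move (to 9).
That gives 1 winning move.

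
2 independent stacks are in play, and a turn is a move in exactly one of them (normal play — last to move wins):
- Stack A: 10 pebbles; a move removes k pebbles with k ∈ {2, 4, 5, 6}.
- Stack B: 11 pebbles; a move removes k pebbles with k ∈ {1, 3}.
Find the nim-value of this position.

0

Build the Grundy sequence for stack A with g(k) = mex{g(k−s) : s ∈ {2, 4, 5, 6}, s ≤ k}:
k:     0  1  2  3  4  5  6  7  8  9 10
g(k):  0  0  1  1  2  2  3  3  0  0  1
So g(10) = 1.
Build the Grundy sequence for stack B with g(k) = mex{g(k−s) : s ∈ {1, 3}, s ≤ k}:
g(0) = mex{} = 0
g(1) = mex{0} = 1
g(2) = mex{1} = 0
g(3) = mex{0} = 1
g(4) = mex{1} = 0
g(5) = mex{0} = 1
g(6) = mex{1} = 0
g(7) = mex{0} = 1
g(8) = mex{1} = 0
g(9) = mex{0} = 1
g(10) = mex{1} = 0
g(11) = mex{0} = 1
So g(11) = 1.
By the Sprague-Grundy theorem, the Grundy value of a sum of independent games is the XOR of the component values.
Combined value = 1 ⊕ 1 = 0.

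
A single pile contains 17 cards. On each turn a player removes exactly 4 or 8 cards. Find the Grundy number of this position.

1

Build the Grundy sequence with g(k) = mex{g(k−s) : s ∈ {4, 8}, s ≤ k}:
k:     0  1  2  3  4  5  6  7  8  9 10 11 12 13 14 15 16 17
g(k):  0  0  0  0  1  1  1  1  2  2  2  2  0  0  0  0  1  1
So g(17) = 1.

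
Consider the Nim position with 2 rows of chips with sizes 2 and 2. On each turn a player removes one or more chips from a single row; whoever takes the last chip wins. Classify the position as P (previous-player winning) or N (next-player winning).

P-position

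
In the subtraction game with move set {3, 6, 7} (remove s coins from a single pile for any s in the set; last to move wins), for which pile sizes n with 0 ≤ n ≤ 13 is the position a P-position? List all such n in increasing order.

0, 1, 2, 10, 11, 12

Build the Grundy sequence with g(k) = mex{g(k−s) : s ∈ {3, 6, 7}, s ≤ k}:
g(0) = mex{} = 0
g(1) = mex{} = 0
g(2) = mex{} = 0
g(3) = mex{0} = 1
g(4) = mex{0} = 1
g(5) = mex{0} = 1
g(6) = mex{0,1} = 2
g(7) = mex{0,1} = 2
g(8) = mex{0,1} = 2
g(9) = mex{0,1,2} = 3
g(10) = mex{1,2} = 0
g(11) = mex{1,2} = 0
g(12) = mex{1,2,3} = 0
g(13) = mex{0,2} = 1
The P-positions (g = 0) in 0..13 are 0, 1, 2, 10, 11, 12.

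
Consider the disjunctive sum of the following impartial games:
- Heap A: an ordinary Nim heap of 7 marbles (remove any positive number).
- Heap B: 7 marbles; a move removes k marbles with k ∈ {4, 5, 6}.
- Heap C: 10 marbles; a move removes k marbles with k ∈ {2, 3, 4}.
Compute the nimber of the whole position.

4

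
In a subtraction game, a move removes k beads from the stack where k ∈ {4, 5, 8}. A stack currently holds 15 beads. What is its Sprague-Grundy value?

0

Grundy values for subtraction set {4, 5, 8}:
k:     0  1  2  3  4  5  6  7  8  9 10 11 12 13 14 15
g(k):  0  0  0  0  1  1  1  1  2  2  2  2  0  0  0  0
So g(15) = 0.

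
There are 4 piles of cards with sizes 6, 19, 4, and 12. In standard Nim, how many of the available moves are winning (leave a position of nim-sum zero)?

1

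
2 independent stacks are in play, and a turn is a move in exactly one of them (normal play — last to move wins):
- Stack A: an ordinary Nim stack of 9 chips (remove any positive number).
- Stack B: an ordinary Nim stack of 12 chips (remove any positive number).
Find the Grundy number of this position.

5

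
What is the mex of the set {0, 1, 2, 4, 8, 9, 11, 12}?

3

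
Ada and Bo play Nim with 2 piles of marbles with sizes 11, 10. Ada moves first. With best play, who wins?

Ada wins

Compute the nim-sum pairwise:
11 ^ 10 = 1
The nim-sum is 1 ≠ 0, so this is an N-position: the player to move can win; Ada has a winning move.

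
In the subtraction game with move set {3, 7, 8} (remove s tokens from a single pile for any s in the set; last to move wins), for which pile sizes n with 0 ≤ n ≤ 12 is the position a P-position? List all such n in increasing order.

0, 1, 2, 6, 11, 12

Grundy values for subtraction set {3, 7, 8}:
g(0) = mex{} = 0
g(1) = mex{} = 0
g(2) = mex{} = 0
g(3) = mex{0} = 1
g(4) = mex{0} = 1
g(5) = mex{0} = 1
g(6) = mex{1} = 0
g(7) = mex{0,1} = 2
g(8) = mex{0,1} = 2
g(9) = mex{0} = 1
g(10) = mex{0,1,2} = 3
g(11) = mex{1,2} = 0
g(12) = mex{1} = 0
The P-positions (g = 0) in 0..12 are 0, 1, 2, 6, 11, 12.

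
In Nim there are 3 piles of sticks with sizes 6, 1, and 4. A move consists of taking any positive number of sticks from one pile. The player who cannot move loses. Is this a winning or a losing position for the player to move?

Nim-sum: 6 XOR 1 XOR 4 = 3.
The nim-sum is 3 ≠ 0, so this is an N-position: the player to move can win.

Winning position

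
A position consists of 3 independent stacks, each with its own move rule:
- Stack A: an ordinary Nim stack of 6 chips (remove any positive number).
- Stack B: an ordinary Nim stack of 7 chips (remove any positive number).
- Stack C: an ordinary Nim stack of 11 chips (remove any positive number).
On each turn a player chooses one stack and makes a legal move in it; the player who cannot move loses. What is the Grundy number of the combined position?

10

Stack A is a plain Nim stack of size 6, so its Grundy value is 6.
Stack B is a plain Nim stack of size 7, so its Grundy value is 7.
Stack C is a plain Nim stack of size 11, so its Grundy value is 11.
By the Sprague-Grundy theorem, the Grundy value of a sum of independent games is the XOR of the component values.
Combined value = 6 XOR 7 XOR 11 = 10.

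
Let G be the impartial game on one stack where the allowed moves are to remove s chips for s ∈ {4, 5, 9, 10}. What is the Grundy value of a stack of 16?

0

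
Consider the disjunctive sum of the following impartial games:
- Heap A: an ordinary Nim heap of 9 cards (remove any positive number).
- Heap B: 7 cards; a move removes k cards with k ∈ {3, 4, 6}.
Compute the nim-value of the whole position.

Heap A is a plain Nim heap of size 9, so its Grundy value is 9.
Grundy values for heap B (subtraction set {3, 4, 6}):
k:     0  1  2  3  4  5  6  7
g(k):  0  0  0  1  1  1  2  2
So g(7) = 2.
The value of a disjunctive sum is the nim-sum of the parts.
Combined value = 9 XOR 2 = 11.

11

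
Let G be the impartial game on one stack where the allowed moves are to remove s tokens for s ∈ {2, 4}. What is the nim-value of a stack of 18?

0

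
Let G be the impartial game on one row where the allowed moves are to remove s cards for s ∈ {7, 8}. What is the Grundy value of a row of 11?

Build the Grundy sequence with g(k) = mex{g(k−s) : s ∈ {7, 8}, s ≤ k}:
k:     0  1  2  3  4  5  6  7  8  9 10 11
g(k):  0  0  0  0  0  0  0  1  1  1  1  1
So g(11) = 1.

1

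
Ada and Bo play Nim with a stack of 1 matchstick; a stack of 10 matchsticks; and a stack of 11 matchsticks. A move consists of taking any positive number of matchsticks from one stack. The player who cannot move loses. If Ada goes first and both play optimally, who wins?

Bo wins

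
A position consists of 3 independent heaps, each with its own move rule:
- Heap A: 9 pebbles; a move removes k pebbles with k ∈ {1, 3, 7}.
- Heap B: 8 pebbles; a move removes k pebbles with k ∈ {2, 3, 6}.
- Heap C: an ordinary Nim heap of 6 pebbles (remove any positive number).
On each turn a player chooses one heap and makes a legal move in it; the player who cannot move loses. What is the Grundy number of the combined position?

For heap A, compute g(0), g(1), … with moves {1, 3, 7}:
k:     0  1  2  3  4  5  6  7  8  9
g(k):  0  1  0  1  0  1  0  1  0  1
So g(9) = 1.
Grundy values for heap B (subtraction set {2, 3, 6}):
g(0) = mex{} = 0
g(1) = mex{} = 0
g(2) = mex{0} = 1
g(3) = mex{0} = 1
g(4) = mex{0,1} = 2
g(5) = mex{1} = 0
g(6) = mex{0,1,2} = 3
g(7) = mex{0,2} = 1
g(8) = mex{0,1,3} = 2
So g(8) = 2.
Heap C is a plain Nim heap of size 6, so its Grundy value is 6.
By the Sprague-Grundy theorem, the Grundy value of a sum of independent games is the XOR of the component values.
Combined value = 1 XOR 2 XOR 6 = 5.

5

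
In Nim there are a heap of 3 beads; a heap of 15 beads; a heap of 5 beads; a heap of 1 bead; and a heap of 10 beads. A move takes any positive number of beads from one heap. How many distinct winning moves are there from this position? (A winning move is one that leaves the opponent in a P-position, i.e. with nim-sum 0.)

3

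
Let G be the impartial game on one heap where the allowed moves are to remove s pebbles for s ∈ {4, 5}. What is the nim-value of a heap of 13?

1

Compute g(0), g(1), … for moves {4, 5}:
k:     0  1  2  3  4  5  6  7  8  9 10 11 12 13
g(k):  0  0  0  0  1  1  1  1  2  0  0  0  0  1
So g(13) = 1.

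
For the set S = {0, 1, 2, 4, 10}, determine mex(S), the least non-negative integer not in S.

3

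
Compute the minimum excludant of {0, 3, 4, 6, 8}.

1

0 is in the set but 1 is not, so the mex is 1.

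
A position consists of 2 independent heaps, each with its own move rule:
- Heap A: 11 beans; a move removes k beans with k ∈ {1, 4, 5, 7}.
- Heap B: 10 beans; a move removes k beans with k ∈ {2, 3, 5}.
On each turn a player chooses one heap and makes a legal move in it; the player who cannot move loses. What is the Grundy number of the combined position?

Build the Grundy sequence for heap A with g(k) = mex{g(k−s) : s ∈ {1, 4, 5, 7}, s ≤ k}:
k:     0  1  2  3  4  5  6  7  8  9 10 11
g(k):  0  1  0  1  2  3  2  3  0  1  0  1
So g(11) = 1.
For heap B, compute g(0), g(1), … with moves {2, 3, 5}:
g(0) = mex{} = 0
g(1) = mex{} = 0
g(2) = mex{0} = 1
g(3) = mex{0} = 1
g(4) = mex{0,1} = 2
g(5) = mex{0,1} = 2
g(6) = mex{0,1,2} = 3
g(7) = mex{1,2} = 0
g(8) = mex{1,2,3} = 0
g(9) = mex{0,2,3} = 1
g(10) = mex{0,2} = 1
So g(10) = 1.
The value of a disjunctive sum is the nim-sum of the parts.
Combined value = 1 XOR 1 = 0.

0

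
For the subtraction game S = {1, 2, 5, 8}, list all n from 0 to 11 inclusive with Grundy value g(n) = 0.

0, 3, 6, 9

Compute g(0), g(1), … for moves {1, 2, 5, 8}:
k:     0  1  2  3  4  5  6  7  8  9 10 11
g(k):  0  1  2  0  1  2  0  1  2  0  1  2
The P-positions (g = 0) in 0..11 are 0, 3, 6, 9.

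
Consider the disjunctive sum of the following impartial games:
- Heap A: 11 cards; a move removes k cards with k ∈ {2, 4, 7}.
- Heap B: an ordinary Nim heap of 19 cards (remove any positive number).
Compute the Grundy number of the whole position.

18

For heap A, compute g(0), g(1), … with moves {2, 4, 7}:
g(0) = mex{} = 0
g(1) = mex{} = 0
g(2) = mex{0} = 1
g(3) = mex{0} = 1
g(4) = mex{0,1} = 2
g(5) = mex{0,1} = 2
g(6) = mex{1,2} = 0
g(7) = mex{0,1,2} = 3
g(8) = mex{0,2} = 1
g(9) = mex{1,2,3} = 0
g(10) = mex{0,1} = 2
g(11) = mex{0,2,3} = 1
So g(11) = 1.
Heap B is a plain Nim heap of size 19, so its Grundy value is 19.
The value of a disjunctive sum is the nim-sum of the parts.
Combined value = 1 ⊕ 19 = 18.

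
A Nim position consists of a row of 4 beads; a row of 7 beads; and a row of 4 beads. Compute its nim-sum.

7

In binary:
  100  (4)
  111  (7)
  100  (4)
  ---
  111  (7)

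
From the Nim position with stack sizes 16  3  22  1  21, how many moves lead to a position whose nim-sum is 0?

Compute the nim-sum pairwise:
16 ⊕ 3 = 19
19 ⊕ 22 = 5
5 ⊕ 1 = 4
4 ⊕ 21 = 17
The overall nim-sum is X = 17. A stack of size p has a winning move iff p XOR X < p (reduce it to p XOR X).
  16: 16 XOR 17 = 1 < 16 — winning move (to 1).
  3: 3 XOR 17 = 18 ≥ 3 — no move.
  22: 22 XOR 17 = 7 < 22 — winning move (to 7).
  1: 1 XOR 17 = 16 ≥ 1 — no move.
  21: 21 XOR 17 = 4 < 21 — winning move (to 4).
That gives 3 winning moves.

3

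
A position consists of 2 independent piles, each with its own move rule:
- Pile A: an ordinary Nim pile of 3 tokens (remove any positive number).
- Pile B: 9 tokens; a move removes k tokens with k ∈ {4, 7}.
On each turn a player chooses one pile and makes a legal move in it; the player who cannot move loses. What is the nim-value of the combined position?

Pile A is a plain Nim pile of size 3, so its Grundy value is 3.
For pile B, compute g(0), g(1), … with moves {4, 7}:
g(0) = mex{} = 0
g(1) = mex{} = 0
g(2) = mex{} = 0
g(3) = mex{} = 0
g(4) = mex{0} = 1
g(5) = mex{0} = 1
g(6) = mex{0} = 1
g(7) = mex{0} = 1
g(8) = mex{0,1} = 2
g(9) = mex{0,1} = 2
So g(9) = 2.
The value of a disjunctive sum is the nim-sum of the parts.
Combined value = 3 ⊕ 2 = 1.

1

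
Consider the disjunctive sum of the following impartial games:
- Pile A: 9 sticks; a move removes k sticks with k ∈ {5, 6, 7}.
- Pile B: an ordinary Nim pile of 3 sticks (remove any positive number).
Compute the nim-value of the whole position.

2

For pile A, compute g(0), g(1), … with moves {5, 6, 7}:
k:     0  1  2  3  4  5  6  7  8  9
g(k):  0  0  0  0  0  1  1  1  1  1
So g(9) = 1.
Pile B is a plain Nim pile of size 3, so its Grundy value is 3.
The value of a disjunctive sum is the nim-sum of the parts.
Combined value = 1 ⊕ 3 = 2.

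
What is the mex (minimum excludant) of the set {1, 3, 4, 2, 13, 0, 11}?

5

The values 0, 1, 2, 3, 4 are all present; 5 is the first non-negative integer missing from the set.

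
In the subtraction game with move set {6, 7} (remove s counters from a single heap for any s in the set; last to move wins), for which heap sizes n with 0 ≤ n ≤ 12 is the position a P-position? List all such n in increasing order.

0, 1, 2, 3, 4, 5

Grundy values for subtraction set {6, 7}:
g(0) = mex{} = 0
g(1) = mex{} = 0
g(2) = mex{} = 0
g(3) = mex{} = 0
g(4) = mex{} = 0
g(5) = mex{} = 0
g(6) = mex{0} = 1
g(7) = mex{0} = 1
g(8) = mex{0} = 1
g(9) = mex{0} = 1
g(10) = mex{0} = 1
g(11) = mex{0} = 1
g(12) = mex{0,1} = 2
The P-positions (g = 0) in 0..12 are 0, 1, 2, 3, 4, 5.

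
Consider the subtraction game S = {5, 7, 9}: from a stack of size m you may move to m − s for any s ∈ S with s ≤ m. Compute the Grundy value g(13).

2

Build the Grundy sequence with g(k) = mex{g(k−s) : s ∈ {5, 7, 9}, s ≤ k}:
g(0) = mex{} = 0
g(1) = mex{} = 0
g(2) = mex{} = 0
g(3) = mex{} = 0
g(4) = mex{} = 0
g(5) = mex{0} = 1
g(6) = mex{0} = 1
g(7) = mex{0} = 1
g(8) = mex{0} = 1
g(9) = mex{0} = 1
g(10) = mex{0,1} = 2
g(11) = mex{0,1} = 2
g(12) = mex{0,1} = 2
g(13) = mex{0,1} = 2
So g(13) = 2.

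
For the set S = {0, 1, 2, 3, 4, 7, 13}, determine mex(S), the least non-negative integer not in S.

The values 0, 1, 2, 3, 4 are all present; 5 is the first non-negative integer missing from the set.

5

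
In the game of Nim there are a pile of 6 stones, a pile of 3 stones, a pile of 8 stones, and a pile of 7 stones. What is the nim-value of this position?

10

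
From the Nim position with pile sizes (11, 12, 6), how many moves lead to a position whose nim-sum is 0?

1

In binary:
  1011  (11)
  1100  (12)
  0110  (6)
  ----
  0001  (1)
The overall nim-sum is X = 1. A pile of size p has a winning move iff p XOR X < p (reduce it to p XOR X).
  11: 11 XOR 1 = 10 < 11 — winning move (to 10).
  12: 12 XOR 1 = 13 ≥ 12 — no move.
  6: 6 XOR 1 = 7 ≥ 6 — no move.
That gives 1 winning move.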